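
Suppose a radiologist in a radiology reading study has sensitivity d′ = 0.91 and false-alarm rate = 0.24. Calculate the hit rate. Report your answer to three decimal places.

z(false-alarm rate) = z(0.24) = -0.7063
z(H) = z(FA) + d' = -0.7063 + 0.91 = 0.2037
hit rate = Φ(0.2037) = 0.5807

hit rate = 0.581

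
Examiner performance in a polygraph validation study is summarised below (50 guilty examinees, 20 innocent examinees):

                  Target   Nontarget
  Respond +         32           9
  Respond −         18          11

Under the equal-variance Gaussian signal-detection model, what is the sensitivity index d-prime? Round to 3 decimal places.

H = 32/50 = 0.6400
FA = 9/20 = 0.4500
z(H) = z(0.6400) = 0.3585
z(FA) = z(0.4500) = -0.1257
d' = z(H) − z(FA) = 0.3585 − (-0.1257) = 0.4842

d-prime = 0.484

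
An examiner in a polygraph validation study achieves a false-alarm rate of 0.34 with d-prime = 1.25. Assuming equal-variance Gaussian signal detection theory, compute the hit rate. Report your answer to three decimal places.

z(false-alarm rate) = z(0.34) = -0.4125
z(H) = z(FA) + d' = -0.4125 + 1.25 = 0.8375
hit rate = Φ(0.8375) = 0.7988

hit rate = 0.799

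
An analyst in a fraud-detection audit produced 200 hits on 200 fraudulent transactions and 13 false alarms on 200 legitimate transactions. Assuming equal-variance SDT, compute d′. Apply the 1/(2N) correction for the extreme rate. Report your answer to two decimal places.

The hit rate is 200/200 = 1, so apply the 1/(2N) correction: H → 1 − 1/(2·200) = 0.99750.
z(H) = z(0.99750) = 2.807
z(FA) = z(0.06500) = -1.514
d' = 2.807 − (-1.514) = 4.321

d′ = 4.32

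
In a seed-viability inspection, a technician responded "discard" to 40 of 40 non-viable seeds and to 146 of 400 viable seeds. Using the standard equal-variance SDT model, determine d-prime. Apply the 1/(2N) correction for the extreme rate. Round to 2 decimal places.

The hit rate is 40/40 = 1, so apply the 1/(2N) correction: H → 1 − 1/(2·40) = 0.98750.
z(H) = z(0.98750) = 2.241
z(FA) = z(0.36500) = -0.345
d' = 2.241 − (-0.345) = 2.586

d-prime = 2.59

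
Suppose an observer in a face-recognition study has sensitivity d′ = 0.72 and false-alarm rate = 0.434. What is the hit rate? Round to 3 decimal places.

hit rate = 0.710

z(false-alarm rate) = z(0.434) = -0.1662
z(H) = z(FA) + d' = -0.1662 + 0.72 = 0.5538
hit rate = Φ(0.5538) = 0.7101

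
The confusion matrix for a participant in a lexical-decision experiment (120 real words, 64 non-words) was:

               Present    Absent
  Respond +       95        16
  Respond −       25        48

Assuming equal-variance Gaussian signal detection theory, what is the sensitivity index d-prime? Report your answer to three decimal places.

d-prime = 1.487

H = 95/120 = 0.7917
FA = 16/64 = 0.2500
z(0.7917) = 0.8123, z(0.2500) = -0.6745
d' = z(H) − z(FA) = 0.8123 − (-0.6745) = 1.4868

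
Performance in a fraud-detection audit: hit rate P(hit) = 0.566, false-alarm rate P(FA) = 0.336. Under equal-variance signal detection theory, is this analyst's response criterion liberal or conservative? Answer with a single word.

z(H) = 0.166, z(FA) = -0.423
c = −½·(z(H) + z(FA)) = 0.1285
c > 0 → conservative criterion (biased toward responding “no”).

conservative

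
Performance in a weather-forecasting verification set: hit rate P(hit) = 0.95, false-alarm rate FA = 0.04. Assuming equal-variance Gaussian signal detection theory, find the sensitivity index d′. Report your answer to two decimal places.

z(0.95) = 1.645, z(0.04) = -1.751
d' = z(H) − z(FA) = 1.645 − (-1.751) = 3.396

d′ = 3.40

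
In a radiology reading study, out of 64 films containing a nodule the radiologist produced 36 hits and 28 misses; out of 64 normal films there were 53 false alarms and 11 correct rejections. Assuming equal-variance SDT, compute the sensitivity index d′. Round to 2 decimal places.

d′ = -0.79

H = 36/64 = 0.5625
FA = 53/64 = 0.8281
z(H) = 0.1573
z(FA) = 0.9467
d' = z(H) − z(FA) = 0.1573 − 0.9467 = -0.7894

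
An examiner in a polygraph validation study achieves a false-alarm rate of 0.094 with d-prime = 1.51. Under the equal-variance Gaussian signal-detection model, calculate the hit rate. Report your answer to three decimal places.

hit rate = 0.577

z(false-alarm rate) = z(0.094) = -1.3165
z(H) = z(FA) + d' = -1.3165 + 1.51 = 0.1935
hit rate = Φ(0.1935) = 0.5767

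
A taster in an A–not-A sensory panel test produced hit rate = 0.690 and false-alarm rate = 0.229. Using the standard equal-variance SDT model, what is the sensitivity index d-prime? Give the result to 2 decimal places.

z(H) = z(0.690) = 0.4959
z(FA) = z(0.229) = -0.7421
d' = z(H) − z(FA) = 0.4959 − (-0.7421) = 1.2380

d-prime = 1.24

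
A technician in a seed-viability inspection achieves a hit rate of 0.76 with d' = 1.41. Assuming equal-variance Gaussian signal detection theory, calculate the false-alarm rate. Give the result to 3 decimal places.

false-alarm rate = 0.241

z(hit rate) = z(0.76) = 0.7063
z(FA) = z(H) − d' = 0.7063 − 1.41 = -0.7037
false-alarm rate = Φ(-0.7037) = 0.2408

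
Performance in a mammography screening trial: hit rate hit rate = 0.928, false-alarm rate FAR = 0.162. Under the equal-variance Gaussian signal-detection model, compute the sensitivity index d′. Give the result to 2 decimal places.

d′ = 2.45

z(0.928) = 1.461, z(0.162) = -0.986
d' = z(H) − z(FA) = 1.461 − (-0.986) = 2.447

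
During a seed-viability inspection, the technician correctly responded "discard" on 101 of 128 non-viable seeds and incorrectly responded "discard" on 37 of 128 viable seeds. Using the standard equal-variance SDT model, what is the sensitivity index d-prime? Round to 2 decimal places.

d-prime = 1.36

H = 101/128 = 0.7891
FA = 37/128 = 0.2891
z(H) = 0.8033
z(FA) = -0.5560
d' = z(H) − z(FA) = 0.8033 − (-0.5560) = 1.3593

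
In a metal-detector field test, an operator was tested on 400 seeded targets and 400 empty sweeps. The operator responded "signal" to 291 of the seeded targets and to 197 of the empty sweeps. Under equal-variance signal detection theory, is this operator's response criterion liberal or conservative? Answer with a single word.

liberal

z(H) = 0.605, z(FA) = -0.019
c = −½·(z(H) + z(FA)) = -0.293
c < 0 → liberal criterion (biased toward responding “yes”).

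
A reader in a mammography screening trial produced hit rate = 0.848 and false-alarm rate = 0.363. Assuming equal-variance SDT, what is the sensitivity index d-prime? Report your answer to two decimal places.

Φ⁻¹(0.848) = 1.0279, Φ⁻¹(0.363) = -0.3505
d' = z(H) − z(FA) = 1.0279 − (-0.3505) = 1.3784

d-prime = 1.38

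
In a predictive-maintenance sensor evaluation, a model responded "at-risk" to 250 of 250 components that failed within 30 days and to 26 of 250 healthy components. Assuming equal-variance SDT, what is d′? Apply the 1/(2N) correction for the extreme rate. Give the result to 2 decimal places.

d′ = 4.14

The hit rate is 250/250 = 1, so apply the 1/(2N) correction: H → 1 − 1/(2·250) = 0.99800.
z(H) = z(0.99800) = 2.878
z(FA) = z(0.10400) = -1.259
d' = 2.878 − (-1.259) = 4.137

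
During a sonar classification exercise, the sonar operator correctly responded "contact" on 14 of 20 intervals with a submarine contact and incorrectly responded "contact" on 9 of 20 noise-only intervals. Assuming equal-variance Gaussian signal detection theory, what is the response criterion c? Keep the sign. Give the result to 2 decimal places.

c = -0.20

H = 14/20 = 0.7000
FA = 9/20 = 0.4500
z(0.7000) = 0.524, z(0.4500) = -0.126
c = −½·[z(H) + z(FA)] = −0.5 × (0.524 + (-0.126)) = -0.199
c < 0: the sonar operator has a liberal response bias.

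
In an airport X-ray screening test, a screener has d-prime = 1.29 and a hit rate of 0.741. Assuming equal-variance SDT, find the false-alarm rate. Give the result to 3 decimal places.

false-alarm rate = 0.260

z(hit rate) = z(0.741) = 0.6464
z(FA) = z(H) − d' = 0.6464 − 1.29 = -0.6436
false-alarm rate = Φ(-0.6436) = 0.2599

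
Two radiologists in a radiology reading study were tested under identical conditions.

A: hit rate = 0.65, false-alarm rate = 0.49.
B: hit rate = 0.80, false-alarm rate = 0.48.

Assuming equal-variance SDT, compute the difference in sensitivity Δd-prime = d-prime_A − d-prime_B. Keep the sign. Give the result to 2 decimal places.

A: z(0.65) = 0.385, z(0.49) = -0.025, d' = 0.410
B: z(0.80) = 0.842, z(0.48) = -0.050, d' = 0.892
Δd' = d'_A − d'_B = 0.410 − 0.892 = -0.482
B has the higher sensitivity.

Δd-prime = -0.48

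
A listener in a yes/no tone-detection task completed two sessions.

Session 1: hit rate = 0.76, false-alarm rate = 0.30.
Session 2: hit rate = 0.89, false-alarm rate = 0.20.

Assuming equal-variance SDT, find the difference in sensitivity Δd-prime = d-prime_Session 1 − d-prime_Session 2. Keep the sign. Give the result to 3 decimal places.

Session 1: z(0.76) = 0.7063, z(0.30) = -0.5244, d' = 1.2307
Session 2: z(0.89) = 1.2265, z(0.20) = -0.8416, d' = 2.0681
Δd' = d'_Session 1 − d'_Session 2 = 1.2307 − 2.0681 = -0.8374
Session 2 has the higher sensitivity.

Δd-prime = -0.837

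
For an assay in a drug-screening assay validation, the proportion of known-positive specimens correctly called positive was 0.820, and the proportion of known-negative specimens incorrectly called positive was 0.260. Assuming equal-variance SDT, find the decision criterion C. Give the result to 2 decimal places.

Φ⁻¹(H) = Φ⁻¹(0.820) = 0.915
Φ⁻¹(FA) = Φ⁻¹(0.260) = -0.643
c = −½·[z(H) + z(FA)] = −0.5 × (0.915 + (-0.643)) = -0.136
c < 0: the assay has a liberal response bias.

C = -0.14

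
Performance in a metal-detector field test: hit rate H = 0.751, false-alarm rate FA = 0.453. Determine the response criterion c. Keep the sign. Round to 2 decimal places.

z(H) = z(0.751) = 0.678
z(FA) = z(0.453) = -0.118
c = −½·[z(H) + z(FA)] = −0.5 × (0.678 + (-0.118)) = -0.280
c < 0: the operator has a liberal response bias.

c = -0.28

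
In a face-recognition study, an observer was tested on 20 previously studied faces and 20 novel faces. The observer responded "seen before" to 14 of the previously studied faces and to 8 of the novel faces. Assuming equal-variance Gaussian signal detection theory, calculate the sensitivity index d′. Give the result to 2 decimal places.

d′ = 0.78

H = 14/20 = 0.7000
FA = 8/20 = 0.4000
Φ⁻¹(H) = 0.5244
Φ⁻¹(FA) = -0.2533
d' = z(H) − z(FA) = 0.5244 − (-0.2533) = 0.7777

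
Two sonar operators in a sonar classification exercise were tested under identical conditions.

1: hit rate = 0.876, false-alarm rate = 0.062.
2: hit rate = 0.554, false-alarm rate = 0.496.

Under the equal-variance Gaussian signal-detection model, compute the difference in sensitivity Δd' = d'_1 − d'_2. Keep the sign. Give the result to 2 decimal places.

Δd' = 2.55

1: z(0.876) = 1.155, z(0.062) = -1.538, d' = 2.693
2: z(0.554) = 0.136, z(0.496) = -0.010, d' = 0.146
Δd' = d'_1 − d'_2 = 2.693 − 0.146 = 2.547
1 has the higher sensitivity.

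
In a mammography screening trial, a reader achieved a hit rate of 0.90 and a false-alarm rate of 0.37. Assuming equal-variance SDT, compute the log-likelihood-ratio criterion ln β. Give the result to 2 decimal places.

Φ⁻¹(H) = 1.282
Φ⁻¹(FA) = -0.332
ln β = −½·[z(H)² − z(FA)²] = −0.5 × (1.644 − 0.110) = -0.767

ln β = -0.77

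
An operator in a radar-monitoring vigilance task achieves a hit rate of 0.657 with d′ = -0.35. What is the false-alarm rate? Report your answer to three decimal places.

false-alarm rate = 0.775

z(hit rate) = z(0.657) = 0.4043
z(FA) = z(H) − d' = 0.4043 − (-0.35) = 0.7543
false-alarm rate = Φ(0.7543) = 0.7747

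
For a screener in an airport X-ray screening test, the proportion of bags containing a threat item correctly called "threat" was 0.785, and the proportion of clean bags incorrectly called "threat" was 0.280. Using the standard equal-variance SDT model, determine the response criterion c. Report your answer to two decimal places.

c = -0.10

z(0.785) = 0.789, z(0.280) = -0.583
c = −½·[z(H) + z(FA)] = −0.5 × (0.789 + (-0.583)) = -0.103
c < 0: the screener has a liberal response bias.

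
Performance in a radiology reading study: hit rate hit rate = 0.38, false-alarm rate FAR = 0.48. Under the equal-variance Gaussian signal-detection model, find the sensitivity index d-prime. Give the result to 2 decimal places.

d-prime = -0.26

z(H) = -0.305
z(FA) = -0.050
d' = z(H) − z(FA) = -0.305 − (-0.050) = -0.255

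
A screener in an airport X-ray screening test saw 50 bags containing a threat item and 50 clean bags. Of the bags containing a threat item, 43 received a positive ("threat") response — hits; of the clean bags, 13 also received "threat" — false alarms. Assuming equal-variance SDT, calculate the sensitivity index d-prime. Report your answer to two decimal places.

d-prime = 1.72

H = 43/50 = 0.8600
FA = 13/50 = 0.2600
z(0.8600) = 1.0803, z(0.2600) = -0.6433
d' = z(H) − z(FA) = 1.0803 − (-0.6433) = 1.7236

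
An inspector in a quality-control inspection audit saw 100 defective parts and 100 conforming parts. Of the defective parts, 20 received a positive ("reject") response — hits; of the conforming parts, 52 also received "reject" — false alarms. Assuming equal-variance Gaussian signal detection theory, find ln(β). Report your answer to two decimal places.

H = 20/100 = 0.2000
FA = 52/100 = 0.5200
Φ⁻¹(0.2000) = -0.842, Φ⁻¹(0.5200) = 0.050
ln β = −½·[z(H)² − z(FA)²] = −0.5 × (0.709 − 0.003) = -0.353

ln β = -0.35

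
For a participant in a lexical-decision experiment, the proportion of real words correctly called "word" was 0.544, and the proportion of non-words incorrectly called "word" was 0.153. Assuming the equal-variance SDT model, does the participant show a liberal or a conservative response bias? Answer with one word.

conservative

z(H) = 0.111, z(FA) = -1.024
c = −½·(z(H) + z(FA)) = 0.4565
c > 0 → conservative criterion (biased toward responding “no”).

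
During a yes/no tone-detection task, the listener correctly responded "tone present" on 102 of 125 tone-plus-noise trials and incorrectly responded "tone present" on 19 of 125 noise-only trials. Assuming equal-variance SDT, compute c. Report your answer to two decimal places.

H = 102/125 = 0.8160
FA = 19/125 = 0.1520
z(0.8160) = 0.900, z(0.1520) = -1.028
c = −½·[z(H) + z(FA)] = −0.5 × (0.900 + (-1.028)) = 0.064

c = 0.06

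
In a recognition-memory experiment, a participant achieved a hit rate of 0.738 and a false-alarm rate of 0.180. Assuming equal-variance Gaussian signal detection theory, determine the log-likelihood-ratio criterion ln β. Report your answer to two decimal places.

ln β = 0.22

z(H) = z(0.738) = 0.637
z(FA) = z(0.180) = -0.915
ln β = −½·[z(H)² − z(FA)²] = −0.5 × (0.406 − 0.837) = 0.2155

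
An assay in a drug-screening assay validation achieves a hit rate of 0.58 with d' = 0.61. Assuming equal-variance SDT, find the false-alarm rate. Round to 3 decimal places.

false-alarm rate = 0.342

z(hit rate) = z(0.58) = 0.2019
z(FA) = z(H) − d' = 0.2019 − 0.61 = -0.4081
false-alarm rate = Φ(-0.4081) = 0.3416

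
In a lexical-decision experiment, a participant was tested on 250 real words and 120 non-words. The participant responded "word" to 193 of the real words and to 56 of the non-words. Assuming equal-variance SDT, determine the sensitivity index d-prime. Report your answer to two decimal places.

H = 193/250 = 0.7720
FA = 56/120 = 0.4667
z(0.7720) = 0.745, z(0.4667) = -0.084
d' = z(H) − z(FA) = 0.745 − (-0.084) = 0.829

d-prime = 0.83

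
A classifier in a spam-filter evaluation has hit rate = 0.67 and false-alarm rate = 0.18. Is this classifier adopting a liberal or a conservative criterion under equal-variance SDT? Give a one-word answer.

z(H) = 0.440, z(FA) = -0.915
c = −½·(z(H) + z(FA)) = 0.2375
c > 0 → conservative criterion (biased toward responding “no”).

conservative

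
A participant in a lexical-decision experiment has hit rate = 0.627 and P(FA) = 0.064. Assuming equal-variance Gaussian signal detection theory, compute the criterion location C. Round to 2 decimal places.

C = 0.60

z(0.627) = 0.324, z(0.064) = -1.522
c = −½·[z(H) + z(FA)] = −0.5 × (0.324 + (-1.522)) = 0.599
c > 0: the participant has a conservative response bias.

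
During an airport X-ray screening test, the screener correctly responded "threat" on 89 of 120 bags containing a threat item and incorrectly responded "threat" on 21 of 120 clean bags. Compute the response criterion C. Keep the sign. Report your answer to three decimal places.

H = 89/120 = 0.7417
FA = 21/120 = 0.1750
z(0.7417) = 0.6486, z(0.1750) = -0.9346
c = −½·[z(H) + z(FA)] = −0.5 × (0.6486 + (-0.9346)) = 0.1430

C = 0.143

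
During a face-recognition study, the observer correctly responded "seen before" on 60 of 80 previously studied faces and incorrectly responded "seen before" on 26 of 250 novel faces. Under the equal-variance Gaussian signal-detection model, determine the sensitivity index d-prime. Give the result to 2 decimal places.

H = 60/80 = 0.7500
FA = 26/250 = 0.1040
Φ⁻¹(0.7500) = 0.674, Φ⁻¹(0.1040) = -1.259
d' = z(H) − z(FA) = 0.674 − (-1.259) = 1.933

d-prime = 1.93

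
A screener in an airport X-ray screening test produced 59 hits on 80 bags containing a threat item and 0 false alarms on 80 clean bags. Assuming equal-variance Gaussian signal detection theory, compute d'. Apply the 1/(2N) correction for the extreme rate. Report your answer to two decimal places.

d' = 3.13

The false-alarm rate is 0/80 = 0, so apply the 1/(2N) correction: FA → 1/(2·80) = 0.00625.
z(H) = z(0.73750) = 0.636
z(FA) = z(0.00625) = -2.498
d' = 0.636 − (-2.498) = 3.134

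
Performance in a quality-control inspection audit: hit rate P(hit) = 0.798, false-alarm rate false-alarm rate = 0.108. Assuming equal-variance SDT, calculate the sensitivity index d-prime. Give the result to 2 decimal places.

d-prime = 2.07

z(0.798) = 0.8345, z(0.108) = -1.2372
d' = z(H) − z(FA) = 0.8345 − (-1.2372) = 2.0717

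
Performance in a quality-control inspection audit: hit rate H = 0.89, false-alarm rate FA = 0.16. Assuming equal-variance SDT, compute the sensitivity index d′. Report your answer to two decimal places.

z(H) = z(0.89) = 1.227
z(FA) = z(0.16) = -0.994
d' = z(H) − z(FA) = 1.227 − (-0.994) = 2.221

d′ = 2.22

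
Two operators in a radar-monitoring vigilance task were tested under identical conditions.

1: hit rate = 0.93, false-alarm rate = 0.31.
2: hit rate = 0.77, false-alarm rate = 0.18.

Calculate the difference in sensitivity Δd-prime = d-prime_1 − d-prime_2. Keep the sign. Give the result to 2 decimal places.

Δd-prime = 0.32

1: z(0.93) = 1.476, z(0.31) = -0.496, d' = 1.972
2: z(0.77) = 0.739, z(0.18) = -0.915, d' = 1.654
Δd' = d'_1 − d'_2 = 1.972 − 1.654 = 0.318
1 has the higher sensitivity.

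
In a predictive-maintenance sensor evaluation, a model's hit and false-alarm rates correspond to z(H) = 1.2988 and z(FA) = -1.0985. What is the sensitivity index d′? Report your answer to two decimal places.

d′ = 2.40

d' = z(H) − z(FA) = 1.2988 − (-1.0985) = 2.3973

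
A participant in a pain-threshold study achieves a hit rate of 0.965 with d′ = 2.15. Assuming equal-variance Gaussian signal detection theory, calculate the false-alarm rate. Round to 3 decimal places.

false-alarm rate = 0.368

z(hit rate) = z(0.965) = 1.8119
z(FA) = z(H) − d' = 1.8119 − 2.15 = -0.3381
false-alarm rate = Φ(-0.3381) = 0.3676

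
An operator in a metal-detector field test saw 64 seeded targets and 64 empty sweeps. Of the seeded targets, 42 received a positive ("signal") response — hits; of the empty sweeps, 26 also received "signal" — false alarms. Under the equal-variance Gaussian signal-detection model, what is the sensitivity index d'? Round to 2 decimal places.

H = 42/64 = 0.6562
FA = 26/64 = 0.4062
z(H) = 0.4021
z(FA) = -0.2373
d' = z(H) − z(FA) = 0.4021 − (-0.2373) = 0.6394

d' = 0.64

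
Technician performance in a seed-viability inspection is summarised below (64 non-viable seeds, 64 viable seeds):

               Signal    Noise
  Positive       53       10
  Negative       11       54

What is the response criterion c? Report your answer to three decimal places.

H = 53/64 = 0.8281
FA = 10/64 = 0.1562
z(0.8281) = 0.9467, z(0.1562) = -1.0102
c = −½·[z(H) + z(FA)] = −0.5 × (0.9467 + (-1.0102)) = 0.03175

c = 0.032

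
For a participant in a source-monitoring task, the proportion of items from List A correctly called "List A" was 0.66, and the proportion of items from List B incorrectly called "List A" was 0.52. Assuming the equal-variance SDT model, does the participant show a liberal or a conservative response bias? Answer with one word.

z(H) = 0.412, z(FA) = 0.050
c = −½·(z(H) + z(FA)) = -0.231
c < 0 → liberal criterion (biased toward responding “yes”).

liberal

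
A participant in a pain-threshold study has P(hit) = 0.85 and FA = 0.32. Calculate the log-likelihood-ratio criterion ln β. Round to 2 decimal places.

z(H) = z(0.85) = 1.036
z(FA) = z(0.32) = -0.468
ln β = −½·[z(H)² − z(FA)²] = −0.5 × (1.073 − 0.219) = -0.427

ln β = -0.43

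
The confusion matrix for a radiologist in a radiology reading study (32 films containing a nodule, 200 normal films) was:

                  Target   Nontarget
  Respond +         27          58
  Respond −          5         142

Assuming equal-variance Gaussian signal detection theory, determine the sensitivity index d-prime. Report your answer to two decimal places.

H = 27/32 = 0.8438
FA = 58/200 = 0.2900
Φ⁻¹(0.8438) = 1.010, Φ⁻¹(0.2900) = -0.553
d' = z(H) − z(FA) = 1.010 − (-0.553) = 1.563

d-prime = 1.56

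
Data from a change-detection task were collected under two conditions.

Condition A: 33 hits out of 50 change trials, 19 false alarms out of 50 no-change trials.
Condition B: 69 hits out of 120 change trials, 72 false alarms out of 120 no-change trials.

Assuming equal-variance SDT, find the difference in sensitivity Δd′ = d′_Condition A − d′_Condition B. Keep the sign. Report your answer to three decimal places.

Condition A: z(0.6600) = 0.4125, z(0.3800) = -0.3055, d' = 0.7180
Condition B: z(0.5750) = 0.1891, z(0.6000) = 0.2533, d' = -0.0642
Δd' = d'_Condition A − d'_Condition B = 0.7180 − (-0.0642) = 0.7822
Condition A has the higher sensitivity.

Δd′ = 0.782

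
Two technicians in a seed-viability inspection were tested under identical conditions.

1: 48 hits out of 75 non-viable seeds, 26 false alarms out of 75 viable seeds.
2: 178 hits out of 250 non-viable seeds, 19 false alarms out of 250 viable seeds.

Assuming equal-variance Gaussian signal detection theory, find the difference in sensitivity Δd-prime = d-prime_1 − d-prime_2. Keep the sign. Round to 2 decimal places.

Δd-prime = -1.24

1: z(0.6400) = 0.358, z(0.3467) = -0.394, d' = 0.752
2: z(0.7120) = 0.559, z(0.0760) = -1.433, d' = 1.992
Δd' = d'_1 − d'_2 = 0.752 − 1.992 = -1.240
2 has the higher sensitivity.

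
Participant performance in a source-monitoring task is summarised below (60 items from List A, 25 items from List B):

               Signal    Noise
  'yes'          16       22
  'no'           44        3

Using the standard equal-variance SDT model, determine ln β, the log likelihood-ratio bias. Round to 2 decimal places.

ln β = 0.50

H = 16/60 = 0.2667
FA = 22/25 = 0.8800
z(0.2667) = -0.623, z(0.8800) = 1.175
ln β = −½·[z(H)² − z(FA)²] = −0.5 × (0.388 − 1.381) = 0.4965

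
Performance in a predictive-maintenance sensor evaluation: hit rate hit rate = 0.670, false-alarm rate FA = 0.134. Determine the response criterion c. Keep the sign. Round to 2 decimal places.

c = 0.33

z(H) = 0.440
z(FA) = -1.108
c = −½·[z(H) + z(FA)] = −0.5 × (0.440 + (-1.108)) = 0.334
c > 0: the model has a conservative response bias.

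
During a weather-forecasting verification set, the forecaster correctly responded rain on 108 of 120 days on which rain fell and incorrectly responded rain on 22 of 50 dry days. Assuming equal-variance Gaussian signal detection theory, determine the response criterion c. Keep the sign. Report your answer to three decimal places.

c = -0.565

H = 108/120 = 0.9000
FA = 22/50 = 0.4400
z(H) = 1.2816
z(FA) = -0.1510
c = −½·[z(H) + z(FA)] = −0.5 × (1.2816 + (-0.1510)) = -0.5653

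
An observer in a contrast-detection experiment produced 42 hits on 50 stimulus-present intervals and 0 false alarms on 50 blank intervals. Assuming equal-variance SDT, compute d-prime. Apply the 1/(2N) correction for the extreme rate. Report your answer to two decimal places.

The false-alarm rate is 0/50 = 0, so apply the 1/(2N) correction: FA → 1/(2·50) = 0.01000.
z(H) = z(0.84000) = 0.994
z(FA) = z(0.01000) = -2.326
d' = 0.994 − (-2.326) = 3.320

d-prime = 3.32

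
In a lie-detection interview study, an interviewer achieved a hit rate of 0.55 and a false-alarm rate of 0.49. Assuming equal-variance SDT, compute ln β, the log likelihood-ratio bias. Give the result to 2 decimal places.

z(0.55) = 0.126, z(0.49) = -0.025
ln β = −½·[z(H)² − z(FA)²] = −0.5 × (0.016 − 0.001) = -0.0075

ln β = -0.01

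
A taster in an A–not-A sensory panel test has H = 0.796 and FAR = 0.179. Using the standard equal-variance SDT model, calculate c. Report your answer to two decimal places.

c = 0.05

z(H) = z(0.796) = 0.827
z(FA) = z(0.179) = -0.919
c = −½·[z(H) + z(FA)] = −0.5 × (0.827 + (-0.919)) = 0.046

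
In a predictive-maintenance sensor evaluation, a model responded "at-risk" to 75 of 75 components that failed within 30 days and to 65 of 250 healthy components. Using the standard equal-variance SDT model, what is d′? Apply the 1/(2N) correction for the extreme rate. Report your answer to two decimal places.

The hit rate is 75/75 = 1, so apply the 1/(2N) correction: H → 1 − 1/(2·75) = 0.99333.
z(H) = z(0.99333) = 2.475
z(FA) = z(0.26000) = -0.643
d' = 2.475 − (-0.643) = 3.118

d′ = 3.12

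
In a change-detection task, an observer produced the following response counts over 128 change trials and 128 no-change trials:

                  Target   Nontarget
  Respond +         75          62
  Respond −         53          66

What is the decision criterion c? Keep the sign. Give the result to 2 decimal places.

H = 75/128 = 0.5859
FA = 62/128 = 0.4844
z(H) = z(0.5859) = 0.217
z(FA) = z(0.4844) = -0.039
c = −½·[z(H) + z(FA)] = −0.5 × (0.217 + (-0.039)) = -0.089
c < 0: the observer has a liberal response bias.

c = -0.09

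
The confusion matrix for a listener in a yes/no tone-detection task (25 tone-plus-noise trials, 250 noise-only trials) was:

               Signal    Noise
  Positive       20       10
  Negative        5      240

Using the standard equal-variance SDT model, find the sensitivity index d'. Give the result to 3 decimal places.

H = 20/25 = 0.8000
FA = 10/250 = 0.0400
Φ⁻¹(0.8000) = 0.8416, Φ⁻¹(0.0400) = -1.7507
d' = z(H) − z(FA) = 0.8416 − (-1.7507) = 2.5923

d' = 2.592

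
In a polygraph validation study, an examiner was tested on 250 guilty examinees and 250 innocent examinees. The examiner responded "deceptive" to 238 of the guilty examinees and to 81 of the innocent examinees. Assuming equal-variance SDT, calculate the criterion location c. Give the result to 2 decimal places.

c = -0.60

H = 238/250 = 0.9520
FA = 81/250 = 0.3240
z(H) = z(0.9520) = 1.6646
z(FA) = z(0.3240) = -0.4565
c = −½·[z(H) + z(FA)] = −0.5 × (1.6646 + (-0.4565)) = -0.60405
c < 0: the examiner has a liberal response bias.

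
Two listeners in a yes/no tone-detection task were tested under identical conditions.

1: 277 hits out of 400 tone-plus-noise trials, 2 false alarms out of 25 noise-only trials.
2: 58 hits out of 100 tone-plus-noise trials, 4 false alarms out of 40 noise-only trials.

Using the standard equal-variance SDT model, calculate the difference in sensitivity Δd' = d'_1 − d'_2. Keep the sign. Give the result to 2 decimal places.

1: z(0.6925) = 0.503, z(0.0800) = -1.405, d' = 1.908
2: z(0.5800) = 0.202, z(0.1000) = -1.282, d' = 1.484
Δd' = d'_1 − d'_2 = 1.908 − 1.484 = 0.424
1 has the higher sensitivity.

Δd' = 0.42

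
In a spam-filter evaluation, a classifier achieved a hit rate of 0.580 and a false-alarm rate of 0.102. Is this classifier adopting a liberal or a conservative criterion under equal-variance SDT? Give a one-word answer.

z(H) = 0.202, z(FA) = -1.270
c = −½·(z(H) + z(FA)) = 0.534
c > 0 → conservative criterion (biased toward responding “no”).

conservative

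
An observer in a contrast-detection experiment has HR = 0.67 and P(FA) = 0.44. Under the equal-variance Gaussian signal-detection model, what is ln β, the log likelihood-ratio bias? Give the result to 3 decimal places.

z(H) = 0.4399
z(FA) = -0.1510
ln β = −½·[z(H)² − z(FA)²] = −0.5 × (0.1935 − 0.0228) = -0.08535

ln β = -0.085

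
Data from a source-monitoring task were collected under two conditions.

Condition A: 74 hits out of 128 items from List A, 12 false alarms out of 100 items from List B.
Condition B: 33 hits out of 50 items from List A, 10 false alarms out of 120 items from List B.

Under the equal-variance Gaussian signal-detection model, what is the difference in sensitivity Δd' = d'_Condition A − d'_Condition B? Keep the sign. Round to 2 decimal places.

Δd' = -0.42

Condition A: z(0.5781) = 0.197, z(0.1200) = -1.175, d' = 1.372
Condition B: z(0.6600) = 0.412, z(0.0833) = -1.383, d' = 1.795
Δd' = d'_Condition A − d'_Condition B = 1.372 − 1.795 = -0.423
Condition B has the higher sensitivity.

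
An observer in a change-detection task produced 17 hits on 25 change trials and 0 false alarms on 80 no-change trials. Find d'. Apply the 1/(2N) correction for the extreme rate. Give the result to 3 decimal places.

The false-alarm rate is 0/80 = 0, so apply the 1/(2N) correction: FA → 1/(2·80) = 0.00625.
z(H) = z(0.68000) = 0.4677
z(FA) = z(0.00625) = -2.4977
d' = 0.4677 − (-2.4977) = 2.9654

d' = 2.965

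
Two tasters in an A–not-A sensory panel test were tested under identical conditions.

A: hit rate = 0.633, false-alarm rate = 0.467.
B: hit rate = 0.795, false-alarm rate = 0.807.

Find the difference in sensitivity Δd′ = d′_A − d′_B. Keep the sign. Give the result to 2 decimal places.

A: z(0.633) = 0.340, z(0.467) = -0.083, d' = 0.423
B: z(0.795) = 0.824, z(0.807) = 0.867, d' = -0.043
Δd' = d'_A − d'_B = 0.423 − (-0.043) = 0.466
A has the higher sensitivity.

Δd′ = 0.47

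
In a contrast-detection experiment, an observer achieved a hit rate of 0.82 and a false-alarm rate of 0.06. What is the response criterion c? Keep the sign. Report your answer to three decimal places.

c = 0.320

Φ⁻¹(H) = Φ⁻¹(0.82) = 0.9154
Φ⁻¹(FA) = Φ⁻¹(0.06) = -1.5548
c = −½·[z(H) + z(FA)] = −0.5 × (0.9154 + (-1.5548)) = 0.3197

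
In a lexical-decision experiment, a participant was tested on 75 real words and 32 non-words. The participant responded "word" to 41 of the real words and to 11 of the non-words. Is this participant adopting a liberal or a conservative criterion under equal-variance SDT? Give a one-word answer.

z(H) = 0.117, z(FA) = -0.402
c = −½·(z(H) + z(FA)) = 0.1425
c > 0 → conservative criterion (biased toward responding “no”).

conservative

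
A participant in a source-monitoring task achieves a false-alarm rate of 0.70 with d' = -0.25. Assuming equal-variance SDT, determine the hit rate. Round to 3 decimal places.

hit rate = 0.608

z(false-alarm rate) = z(0.70) = 0.5244
z(H) = z(FA) + d' = 0.5244 + (-0.25) = 0.2744
hit rate = Φ(0.2744) = 0.6081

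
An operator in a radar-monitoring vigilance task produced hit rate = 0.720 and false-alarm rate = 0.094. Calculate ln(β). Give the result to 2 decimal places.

ln β = 0.70

Φ⁻¹(H) = Φ⁻¹(0.720) = 0.583
Φ⁻¹(FA) = Φ⁻¹(0.094) = -1.317
ln β = −½·[z(H)² − z(FA)²] = −0.5 × (0.340 − 1.734) = 0.697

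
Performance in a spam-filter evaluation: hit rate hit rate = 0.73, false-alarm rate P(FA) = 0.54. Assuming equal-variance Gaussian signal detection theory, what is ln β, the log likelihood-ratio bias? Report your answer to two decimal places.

Φ⁻¹(0.73) = 0.613, Φ⁻¹(0.54) = 0.100
ln β = −½·[z(H)² − z(FA)²] = −0.5 × (0.376 − 0.010) = -0.183

ln β = -0.18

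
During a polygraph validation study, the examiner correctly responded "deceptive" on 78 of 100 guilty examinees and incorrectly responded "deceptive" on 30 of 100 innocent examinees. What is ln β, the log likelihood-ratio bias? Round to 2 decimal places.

H = 78/100 = 0.7800
FA = 30/100 = 0.3000
z(H) = z(0.7800) = 0.772
z(FA) = z(0.3000) = -0.524
ln β = −½·[z(H)² − z(FA)²] = −0.5 × (0.596 − 0.275) = -0.1605

ln β = -0.16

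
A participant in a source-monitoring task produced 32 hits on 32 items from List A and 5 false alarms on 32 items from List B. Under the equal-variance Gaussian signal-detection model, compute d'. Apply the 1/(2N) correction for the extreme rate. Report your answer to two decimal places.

d' = 3.16

The hit rate is 32/32 = 1, so apply the 1/(2N) correction: H → 1 − 1/(2·32) = 0.98438.
z(H) = z(0.98438) = 2.154
z(FA) = z(0.15625) = -1.010
d' = 2.154 − (-1.010) = 3.164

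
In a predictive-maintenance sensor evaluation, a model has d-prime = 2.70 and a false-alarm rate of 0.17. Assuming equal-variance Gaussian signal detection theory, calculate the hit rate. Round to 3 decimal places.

hit rate = 0.960

z(false-alarm rate) = z(0.17) = -0.9542
z(H) = z(FA) + d' = -0.9542 + 2.70 = 1.7458
hit rate = Φ(1.7458) = 0.9596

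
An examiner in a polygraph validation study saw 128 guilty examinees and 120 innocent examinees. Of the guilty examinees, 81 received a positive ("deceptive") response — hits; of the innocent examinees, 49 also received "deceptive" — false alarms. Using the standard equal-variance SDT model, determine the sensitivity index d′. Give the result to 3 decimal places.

d′ = 0.571

H = 81/128 = 0.6328
FA = 49/120 = 0.4083
z(H) = 0.3393
z(FA) = -0.2319
d' = z(H) − z(FA) = 0.3393 − (-0.2319) = 0.5712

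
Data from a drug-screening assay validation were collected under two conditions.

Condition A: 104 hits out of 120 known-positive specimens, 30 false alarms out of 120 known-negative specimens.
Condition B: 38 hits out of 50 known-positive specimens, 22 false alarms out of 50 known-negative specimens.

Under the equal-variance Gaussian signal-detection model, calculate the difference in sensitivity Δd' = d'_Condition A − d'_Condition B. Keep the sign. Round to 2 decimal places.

Δd' = 0.93

Condition A: z(0.8667) = 1.111, z(0.2500) = -0.674, d' = 1.785
Condition B: z(0.7600) = 0.706, z(0.4400) = -0.151, d' = 0.857
Δd' = d'_Condition A − d'_Condition B = 1.785 − 0.857 = 0.928
Condition A has the higher sensitivity.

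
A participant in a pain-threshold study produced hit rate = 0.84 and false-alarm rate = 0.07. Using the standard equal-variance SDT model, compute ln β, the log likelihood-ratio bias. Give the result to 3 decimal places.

ln β = 0.595

z(H) = 0.9945
z(FA) = -1.4758
ln β = −½·[z(H)² − z(FA)²] = −0.5 × (0.9890 − 2.1780) = 0.5945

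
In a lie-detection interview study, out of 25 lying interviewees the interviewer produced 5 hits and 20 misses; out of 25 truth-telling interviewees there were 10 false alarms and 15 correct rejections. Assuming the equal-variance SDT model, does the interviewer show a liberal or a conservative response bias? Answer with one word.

conservative

z(H) = -0.842, z(FA) = -0.253
c = −½·(z(H) + z(FA)) = 0.5475
c > 0 → conservative criterion (biased toward responding “no”).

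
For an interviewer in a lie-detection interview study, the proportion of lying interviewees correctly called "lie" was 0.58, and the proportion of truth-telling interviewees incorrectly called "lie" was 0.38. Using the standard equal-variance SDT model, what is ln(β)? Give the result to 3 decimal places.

z(0.58) = 0.2019, z(0.38) = -0.3055
ln β = −½·[z(H)² − z(FA)²] = −0.5 × (0.0408 − 0.0933) = 0.02625

ln β = 0.026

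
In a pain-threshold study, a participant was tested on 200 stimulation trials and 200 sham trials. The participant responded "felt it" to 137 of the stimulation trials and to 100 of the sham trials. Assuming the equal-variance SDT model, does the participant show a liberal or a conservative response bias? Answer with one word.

z(H) = 0.482, z(FA) = 0.000
c = −½·(z(H) + z(FA)) = -0.241
c < 0 → liberal criterion (biased toward responding “yes”).

liberal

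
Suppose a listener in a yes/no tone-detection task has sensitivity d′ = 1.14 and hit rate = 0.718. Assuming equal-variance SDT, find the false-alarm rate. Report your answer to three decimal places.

z(hit rate) = z(0.718) = 0.5769
z(FA) = z(H) − d' = 0.5769 − 1.14 = -0.5631
false-alarm rate = Φ(-0.5631) = 0.2867

false-alarm rate = 0.287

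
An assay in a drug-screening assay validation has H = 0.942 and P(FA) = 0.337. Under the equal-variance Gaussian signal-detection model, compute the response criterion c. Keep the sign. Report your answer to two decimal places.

z(H) = z(0.942) = 1.5718
z(FA) = z(0.337) = -0.4207
c = −½·[z(H) + z(FA)] = −0.5 × (1.5718 + (-0.4207)) = -0.57555

c = -0.58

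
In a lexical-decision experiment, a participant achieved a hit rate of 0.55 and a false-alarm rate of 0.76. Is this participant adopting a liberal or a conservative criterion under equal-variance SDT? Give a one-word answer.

z(H) = 0.126, z(FA) = 0.706
c = −½·(z(H) + z(FA)) = -0.416
c < 0 → liberal criterion (biased toward responding “yes”).

liberal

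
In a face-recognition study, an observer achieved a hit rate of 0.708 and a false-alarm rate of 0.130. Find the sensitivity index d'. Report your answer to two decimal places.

d' = 1.67

z(0.708) = 0.548, z(0.130) = -1.126
d' = z(H) − z(FA) = 0.548 − (-1.126) = 1.674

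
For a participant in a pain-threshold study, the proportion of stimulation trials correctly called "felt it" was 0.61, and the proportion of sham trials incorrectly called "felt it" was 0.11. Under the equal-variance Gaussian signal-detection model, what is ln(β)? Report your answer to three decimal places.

Φ⁻¹(0.61) = 0.2793, Φ⁻¹(0.11) = -1.2265
ln β = −½·[z(H)² − z(FA)²] = −0.5 × (0.0780 − 1.5043) = 0.71315

ln β = 0.713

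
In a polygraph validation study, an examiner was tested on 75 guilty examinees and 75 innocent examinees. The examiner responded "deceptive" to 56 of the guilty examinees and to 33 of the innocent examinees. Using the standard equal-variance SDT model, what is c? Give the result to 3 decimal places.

c = -0.257

H = 56/75 = 0.7467
FA = 33/75 = 0.4400
Φ⁻¹(H) = 0.6641
Φ⁻¹(FA) = -0.1510
c = −½·[z(H) + z(FA)] = −0.5 × (0.6641 + (-0.1510)) = -0.25655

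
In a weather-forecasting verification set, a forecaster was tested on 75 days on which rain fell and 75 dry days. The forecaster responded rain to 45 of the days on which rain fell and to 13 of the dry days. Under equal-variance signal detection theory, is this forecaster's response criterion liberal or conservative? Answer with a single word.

z(H) = 0.253, z(FA) = -0.941
c = −½·(z(H) + z(FA)) = 0.344
c > 0 → conservative criterion (biased toward responding “no”).

conservative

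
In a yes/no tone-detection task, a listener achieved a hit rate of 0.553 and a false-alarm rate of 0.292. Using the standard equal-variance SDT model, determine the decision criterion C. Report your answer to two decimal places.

C = 0.21

Φ⁻¹(H) = Φ⁻¹(0.553) = 0.133
Φ⁻¹(FA) = Φ⁻¹(0.292) = -0.548
c = −½·[z(H) + z(FA)] = −0.5 × (0.133 + (-0.548)) = 0.2075
c > 0: the listener has a conservative response bias.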